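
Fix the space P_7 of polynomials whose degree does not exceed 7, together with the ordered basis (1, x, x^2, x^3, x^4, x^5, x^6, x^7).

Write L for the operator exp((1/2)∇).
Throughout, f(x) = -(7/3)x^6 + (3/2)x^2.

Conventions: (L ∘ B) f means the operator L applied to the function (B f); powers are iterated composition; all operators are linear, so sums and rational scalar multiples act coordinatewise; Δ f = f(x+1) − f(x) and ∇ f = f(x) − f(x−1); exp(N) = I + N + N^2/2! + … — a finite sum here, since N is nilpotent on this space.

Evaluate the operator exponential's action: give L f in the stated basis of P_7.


the result is g(x) = -(7/3)x^6 - 7x^5 + (35/4)x^4 + (35/6)x^3 - (291/16)x^2 + (185/16)x + 103/192

order-1 term: -7x^5 + (35/2)x^4 - (70/3)x^3 + (35/2)x^2 - (11/2)x + 5/12
order-2 term: -(35/4)x^4 + 35x^3 - (245/4)x^2 + (105/2)x - 425/24
order-3 term: -(35/6)x^3 + (105/4)x^2 - (175/4)x + 105/4
order-4 term: -(35/16)x^2 + (35/4)x - 455/48
order-5 term: -(7/16)x + 35/32
order-6 term: -7/192
the series for exp((1/2)∇) f terminates at order 6
exp((1/2)∇) f = -(7/3)x^6 - 7x^5 + (35/4)x^4 + (35/6)x^3 - (291/16)x^2 + (185/16)x + 103/192


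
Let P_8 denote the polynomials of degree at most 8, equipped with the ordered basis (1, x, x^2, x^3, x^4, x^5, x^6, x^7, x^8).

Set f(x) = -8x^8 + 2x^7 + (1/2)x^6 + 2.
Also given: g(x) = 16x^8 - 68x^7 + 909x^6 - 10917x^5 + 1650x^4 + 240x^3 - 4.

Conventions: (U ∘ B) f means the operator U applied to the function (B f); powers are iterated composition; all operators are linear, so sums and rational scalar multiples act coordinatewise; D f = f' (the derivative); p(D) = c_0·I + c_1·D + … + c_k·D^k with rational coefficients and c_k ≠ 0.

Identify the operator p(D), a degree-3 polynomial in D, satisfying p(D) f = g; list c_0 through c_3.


c_0 = -2, c_1 = 1, c_2 = -2, c_3 = 4

D^0 f = -8x^8 + 2x^7 + (1/2)x^6 + 2
D^1 f = -64x^7 + 14x^6 + 3x^5
D^2 f = -448x^6 + 84x^5 + 15x^4
D^3 f = -2688x^5 + 420x^4 + 60x^3
matching coefficients of g against c_0 f + c_1 Df + … from the top degree down determines the c_i
solution: c_0 = -2, c_1 = 1, c_2 = -2, c_3 = 4


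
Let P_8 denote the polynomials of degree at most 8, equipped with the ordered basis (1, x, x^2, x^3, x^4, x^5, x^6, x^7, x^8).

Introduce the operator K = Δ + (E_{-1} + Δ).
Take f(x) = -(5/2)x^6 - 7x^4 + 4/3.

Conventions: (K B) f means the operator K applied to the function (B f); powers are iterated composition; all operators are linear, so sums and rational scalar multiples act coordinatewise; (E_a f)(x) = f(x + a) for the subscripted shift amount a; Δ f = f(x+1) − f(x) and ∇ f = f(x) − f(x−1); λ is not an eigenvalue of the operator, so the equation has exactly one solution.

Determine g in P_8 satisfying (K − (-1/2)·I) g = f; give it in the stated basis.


write g with unknown coordinates in the stated basis and equate coefficients in (K − (-1/2)·I) g = f
solving from the highest basis element down gives g = -(5/3)x^6 + (20/3)x^5 + (208/9)x^4 - (4664/27)x^3 + (1990/27)x^2 + (66140/81)x - 151402/243
check: K g = -(5/3)x^6 - (10/3)x^5 - (167/9)x^4 + (2332/27)x^3 - (995/27)x^2 - (33070/81)x + 76025/243
so K g − (-1/2)·g = -(5/2)x^6 - 7x^4 + 4/3 = f ✓

the result is g(x) = -(5/3)x^6 + (20/3)x^5 + (208/9)x^4 - (4664/27)x^3 + (1990/27)x^2 + (66140/81)x - 151402/243


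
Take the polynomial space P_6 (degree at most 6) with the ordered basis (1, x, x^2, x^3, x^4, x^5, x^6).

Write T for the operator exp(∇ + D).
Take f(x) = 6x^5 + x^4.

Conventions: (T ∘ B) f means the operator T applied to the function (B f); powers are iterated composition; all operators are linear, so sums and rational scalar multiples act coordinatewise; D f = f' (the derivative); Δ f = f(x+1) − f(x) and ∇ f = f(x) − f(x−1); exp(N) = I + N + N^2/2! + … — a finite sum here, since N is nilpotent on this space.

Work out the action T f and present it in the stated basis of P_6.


order-1 term: 60x^4 - 52x^3 + 54x^2 - 26x + 5
order-2 term: 240x^3 - 336x^2 + 306x - 109
order-3 term: 480x^2 - 688x + 396
order-4 term: 480x - 464
order-5 term: 192
the series for exp(∇ + D) f terminates at order 5
exp(∇ + D) f = 6x^5 + 61x^4 + 188x^3 + 198x^2 + 72x + 20

the result is g(x) = 6x^5 + 61x^4 + 188x^3 + 198x^2 + 72x + 20


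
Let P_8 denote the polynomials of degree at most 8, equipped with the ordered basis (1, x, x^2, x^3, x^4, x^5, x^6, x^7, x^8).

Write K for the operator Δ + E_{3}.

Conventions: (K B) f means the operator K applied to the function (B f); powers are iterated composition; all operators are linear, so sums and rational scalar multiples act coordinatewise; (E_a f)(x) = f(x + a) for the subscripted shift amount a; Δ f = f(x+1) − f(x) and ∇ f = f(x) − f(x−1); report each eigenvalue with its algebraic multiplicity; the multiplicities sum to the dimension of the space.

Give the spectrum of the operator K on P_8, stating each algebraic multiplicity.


image of 1: 1
image of x: x + 4
image of x^2: x^2 + 8x + 10
image of x^3: x^3 + 12x^2 + 30x + 28
image of x^4: x^4 + 16x^3 + 60x^2 + 112x + 82
image of x^5: x^5 + 20x^4 + 100x^3 + 280x^2 + 410x + 244
image of x^6: x^6 + 24x^5 + 150x^4 + 560x^3 + 1230x^2 + 1464x + 730
image of x^7: x^7 + 28x^6 + 210x^5 + 980x^4 + 2870x^3 + 5124x^2 + 5110x + 2188
image of x^8: x^8 + 32x^7 + 280x^6 + 1568x^5 + 5740x^4 + 13664x^3 + 20440x^2 + 17504x + 6562
the matrix is upper triangular; its diagonal is (1, 1, 1, 1, 1, 1, 1, 1, 1)
for a triangular matrix the eigenvalues are the diagonal entries, with algebraic multiplicity their repetition count

λ = 1 (multiplicity 9)


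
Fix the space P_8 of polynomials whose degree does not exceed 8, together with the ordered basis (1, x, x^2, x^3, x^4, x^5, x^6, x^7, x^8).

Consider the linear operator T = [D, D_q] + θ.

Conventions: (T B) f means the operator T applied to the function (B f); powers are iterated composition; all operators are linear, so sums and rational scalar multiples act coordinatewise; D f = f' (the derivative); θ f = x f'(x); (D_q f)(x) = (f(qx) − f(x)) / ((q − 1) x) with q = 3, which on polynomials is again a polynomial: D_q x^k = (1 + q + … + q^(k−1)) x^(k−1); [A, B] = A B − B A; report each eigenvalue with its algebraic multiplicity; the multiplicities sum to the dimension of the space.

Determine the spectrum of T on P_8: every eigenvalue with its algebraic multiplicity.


image of 1: 0
image of x: x
image of x^2: 2x^2 + 2
image of x^3: 3x^3 + 14x
image of x^4: 4x^4 + 68x^2
image of x^5: 5x^5 + 284x^3
image of x^6: 6x^6 + 1094x^4
image of x^7: 7x^7 + 4010x^5
image of x^8: 8x^8 + 14216x^6
the matrix is upper triangular; its diagonal is (0, 1, 2, 3, 4, 5, 6, 7, 8)
for a triangular matrix the eigenvalues are the diagonal entries, with algebraic multiplicity their repetition count

λ = 0 (multiplicity 1), λ = 1 (multiplicity 1), λ = 2 (multiplicity 1), λ = 3 (multiplicity 1), λ = 4 (multiplicity 1), λ = 5 (multiplicity 1), λ = 6 (multiplicity 1), λ = 7 (multiplicity 1), λ = 8 (multiplicity 1)


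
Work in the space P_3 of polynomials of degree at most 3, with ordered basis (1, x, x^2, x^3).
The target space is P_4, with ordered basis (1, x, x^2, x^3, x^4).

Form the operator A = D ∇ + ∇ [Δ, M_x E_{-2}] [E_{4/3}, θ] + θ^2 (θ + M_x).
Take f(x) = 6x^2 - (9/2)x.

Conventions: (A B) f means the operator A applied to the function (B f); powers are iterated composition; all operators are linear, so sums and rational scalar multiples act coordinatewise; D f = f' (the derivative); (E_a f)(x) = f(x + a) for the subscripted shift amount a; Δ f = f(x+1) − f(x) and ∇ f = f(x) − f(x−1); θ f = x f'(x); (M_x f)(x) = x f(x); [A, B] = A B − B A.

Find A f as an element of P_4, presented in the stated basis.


the result is g(x) = 54x^3 + 30x^2 - (9/2)x + 28

∇ f = 12x - 21/2
D ∇ f = 12
θ f = 12x^2 - (9/2)x
E_{4/3} θ f = 12x^2 + (55/2)x + 46/3
E_{4/3} f = 6x^2 + (23/2)x + 14/3
θ E_{4/3} f = 12x^2 + (23/2)x
[E_{4/3}, θ] f = 16x + 46/3
E_{-2} [E_{4/3}, θ] f = 16x - 50/3
M_x E_{-2} [E_{4/3}, θ] f = 16x^2 - (50/3)x
Δ (M_x E_{-2}) [E_{4/3}, θ] f = 32x - 2/3
Δ [E_{4/3}, θ] f = 16
E_{-2} Δ [E_{4/3}, θ] f = 16
M_x E_{-2} Δ [E_{4/3}, θ] f = 16x
[Δ, M_x E_{-2}] [E_{4/3}, θ] f = 16x - 2/3
∇ [Δ, M_x E_{-2}] [E_{4/3}, θ] f = 16
θ f = 12x^2 - (9/2)x
M_x f = 6x^3 - (9/2)x^2
(θ + M_x) f = 6x^3 + (15/2)x^2 - (9/2)x
θ (θ + M_x) f = 18x^3 + 15x^2 - (9/2)x
θ θ (θ + M_x) f = 54x^3 + 30x^2 - (9/2)x
(D ∇ + ∇ [Δ, M_x E_{-2}] [E_{4/3}, θ] + θ^2 (θ + M_x)) f = 54x^3 + 30x^2 - (9/2)x + 28


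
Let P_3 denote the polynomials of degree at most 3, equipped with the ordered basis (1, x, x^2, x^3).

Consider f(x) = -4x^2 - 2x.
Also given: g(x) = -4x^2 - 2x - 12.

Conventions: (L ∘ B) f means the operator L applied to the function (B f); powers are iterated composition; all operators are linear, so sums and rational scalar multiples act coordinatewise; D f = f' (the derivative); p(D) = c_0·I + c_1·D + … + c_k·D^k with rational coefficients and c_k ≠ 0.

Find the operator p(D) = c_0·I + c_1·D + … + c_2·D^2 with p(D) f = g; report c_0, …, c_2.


D^0 f = -4x^2 - 2x
D^1 f = -8x - 2
D^2 f = -8
matching coefficients of g against c_0 f + c_1 Df + … from the top degree down determines the c_i
solution: c_0 = 1, c_1 = 0, c_2 = 3/2

c_0 = 1, c_1 = 0, c_2 = 3/2


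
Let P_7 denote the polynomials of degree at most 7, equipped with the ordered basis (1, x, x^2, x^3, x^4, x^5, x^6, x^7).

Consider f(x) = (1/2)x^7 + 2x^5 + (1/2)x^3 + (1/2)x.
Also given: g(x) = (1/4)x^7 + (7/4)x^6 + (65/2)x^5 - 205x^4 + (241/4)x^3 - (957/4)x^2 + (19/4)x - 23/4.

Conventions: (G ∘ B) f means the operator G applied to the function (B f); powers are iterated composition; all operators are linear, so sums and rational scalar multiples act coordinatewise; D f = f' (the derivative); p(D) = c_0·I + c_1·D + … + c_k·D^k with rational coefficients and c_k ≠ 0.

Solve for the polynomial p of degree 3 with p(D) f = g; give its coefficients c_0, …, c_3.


D^0 f = (1/2)x^7 + 2x^5 + (1/2)x^3 + (1/2)x
D^1 f = (7/2)x^6 + 10x^4 + (3/2)x^2 + 1/2
D^2 f = 21x^5 + 40x^3 + 3x
D^3 f = 105x^4 + 120x^2 + 3
matching coefficients of g against c_0 f + c_1 Df + … from the top degree down determines the c_i
solution: c_0 = 1/2, c_1 = 1/2, c_2 = 3/2, c_3 = -2

p(D) = (1/2)·I + (1/2)·D + (3/2)·D^2 − 2·D^3, i.e. c_0 = 1/2, c_1 = 1/2, c_2 = 3/2, c_3 = -2


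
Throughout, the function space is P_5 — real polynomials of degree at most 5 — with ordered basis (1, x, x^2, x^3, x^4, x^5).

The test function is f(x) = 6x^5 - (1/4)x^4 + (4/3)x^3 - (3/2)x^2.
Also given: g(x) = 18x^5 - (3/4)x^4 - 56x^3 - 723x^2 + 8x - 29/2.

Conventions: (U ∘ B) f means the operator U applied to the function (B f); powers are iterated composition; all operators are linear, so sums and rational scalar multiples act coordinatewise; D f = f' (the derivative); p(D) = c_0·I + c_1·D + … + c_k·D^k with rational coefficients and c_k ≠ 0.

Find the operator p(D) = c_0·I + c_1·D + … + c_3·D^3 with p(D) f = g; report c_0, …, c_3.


c_0 = 3, c_1 = 0, c_2 = -1/2, c_3 = -2

D^0 f = 6x^5 - (1/4)x^4 + (4/3)x^3 - (3/2)x^2
D^1 f = 30x^4 - x^3 + 4x^2 - 3x
D^2 f = 120x^3 - 3x^2 + 8x - 3
D^3 f = 360x^2 - 6x + 8
matching coefficients of g against c_0 f + c_1 Df + … from the top degree down determines the c_i
solution: c_0 = 3, c_1 = 0, c_2 = -1/2, c_3 = -2


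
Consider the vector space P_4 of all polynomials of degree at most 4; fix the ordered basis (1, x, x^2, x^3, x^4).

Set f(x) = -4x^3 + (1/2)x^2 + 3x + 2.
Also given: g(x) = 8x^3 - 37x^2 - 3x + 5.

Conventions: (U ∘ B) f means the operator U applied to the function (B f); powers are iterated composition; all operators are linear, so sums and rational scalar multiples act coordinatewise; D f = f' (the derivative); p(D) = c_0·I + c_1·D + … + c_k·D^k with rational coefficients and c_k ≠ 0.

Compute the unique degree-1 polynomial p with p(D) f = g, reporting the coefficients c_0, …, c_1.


D^0 f = -4x^3 + (1/2)x^2 + 3x + 2
D^1 f = -12x^2 + x + 3
matching coefficients of g against c_0 f + c_1 Df + … from the top degree down determines the c_i
solution: c_0 = -2, c_1 = 3

c_0 = -2, c_1 = 3


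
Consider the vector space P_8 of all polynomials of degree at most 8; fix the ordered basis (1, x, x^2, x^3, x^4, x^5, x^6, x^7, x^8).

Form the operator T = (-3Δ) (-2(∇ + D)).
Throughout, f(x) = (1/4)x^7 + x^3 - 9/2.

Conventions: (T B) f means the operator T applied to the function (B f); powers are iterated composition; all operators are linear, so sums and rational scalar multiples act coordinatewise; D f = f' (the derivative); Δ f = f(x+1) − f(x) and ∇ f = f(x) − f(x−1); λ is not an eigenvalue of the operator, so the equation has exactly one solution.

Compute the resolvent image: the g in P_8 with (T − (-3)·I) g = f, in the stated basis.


g(x) = (1/12)x^7 - 14x^5 - (35/2)x^4 + (3256/3)x^3 + (3325/2)x^2 - (74392/3)x - 58394/3

write g with unknown coordinates in the stated basis and equate coefficients in (T − (-3)·I) g = f
solving from the highest basis element down gives g = (1/12)x^7 - 14x^5 - (35/2)x^4 + (3256/3)x^3 + (3325/2)x^2 - (74392/3)x - 58394/3
check: T g = 42x^5 + (105/2)x^4 - 3255x^3 - (9975/2)x^2 + 74392x + 116779/2
so T g − (-3)·g = (1/4)x^7 + x^3 - 9/2 = f ✓


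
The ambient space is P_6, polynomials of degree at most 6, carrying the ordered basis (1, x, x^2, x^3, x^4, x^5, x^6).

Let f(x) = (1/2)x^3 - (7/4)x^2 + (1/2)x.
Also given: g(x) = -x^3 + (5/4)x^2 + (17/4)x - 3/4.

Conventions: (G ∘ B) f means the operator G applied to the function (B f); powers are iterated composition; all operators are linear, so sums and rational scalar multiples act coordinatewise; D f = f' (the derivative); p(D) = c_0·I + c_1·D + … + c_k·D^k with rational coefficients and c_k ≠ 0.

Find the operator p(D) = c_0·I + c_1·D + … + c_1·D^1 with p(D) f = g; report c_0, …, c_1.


D^0 f = (1/2)x^3 - (7/4)x^2 + (1/2)x
D^1 f = (3/2)x^2 - (7/2)x + 1/2
matching coefficients of g against c_0 f + c_1 Df + … from the top degree down determines the c_i
solution: c_0 = -2, c_1 = -3/2

p(D) = -2·I − (3/2)·D, i.e. c_0 = -2, c_1 = -3/2


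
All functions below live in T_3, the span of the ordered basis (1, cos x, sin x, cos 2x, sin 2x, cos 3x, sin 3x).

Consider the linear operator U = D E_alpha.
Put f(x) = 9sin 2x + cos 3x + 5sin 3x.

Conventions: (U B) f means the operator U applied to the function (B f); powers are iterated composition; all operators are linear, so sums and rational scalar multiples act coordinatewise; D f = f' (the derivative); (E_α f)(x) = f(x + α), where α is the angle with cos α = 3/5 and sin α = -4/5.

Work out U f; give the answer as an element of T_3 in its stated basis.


the image equals g(x) = -(126/25)cos 2x + (432/25)sin 2x - (1623/125)cos 3x + (1011/125)sin 3x

E_alpha f = -(216/25)cos 2x - (63/25)sin 2x - (337/125)cos 3x - (541/125)sin 3x
D E_alpha f = -(126/25)cos 2x + (432/25)sin 2x - (1623/125)cos 3x + (1011/125)sin 3x


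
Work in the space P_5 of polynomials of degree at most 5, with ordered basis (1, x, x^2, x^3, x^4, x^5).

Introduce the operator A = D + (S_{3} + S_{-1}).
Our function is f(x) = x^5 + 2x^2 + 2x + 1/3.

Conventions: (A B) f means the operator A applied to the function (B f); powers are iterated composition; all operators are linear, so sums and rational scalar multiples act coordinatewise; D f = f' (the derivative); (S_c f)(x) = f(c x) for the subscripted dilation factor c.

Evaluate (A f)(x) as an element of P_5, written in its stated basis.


g(x) = 242x^5 + 5x^4 + 20x^2 + 8x + 8/3

D f = 5x^4 + 4x + 2
S_{3} f = 243x^5 + 18x^2 + 6x + 1/3
S_{-1} f = -x^5 + 2x^2 - 2x + 1/3
(S_{3} + S_{-1}) f = 242x^5 + 20x^2 + 4x + 2/3
(D + (S_{3} + S_{-1})) f = 242x^5 + 5x^4 + 20x^2 + 8x + 8/3


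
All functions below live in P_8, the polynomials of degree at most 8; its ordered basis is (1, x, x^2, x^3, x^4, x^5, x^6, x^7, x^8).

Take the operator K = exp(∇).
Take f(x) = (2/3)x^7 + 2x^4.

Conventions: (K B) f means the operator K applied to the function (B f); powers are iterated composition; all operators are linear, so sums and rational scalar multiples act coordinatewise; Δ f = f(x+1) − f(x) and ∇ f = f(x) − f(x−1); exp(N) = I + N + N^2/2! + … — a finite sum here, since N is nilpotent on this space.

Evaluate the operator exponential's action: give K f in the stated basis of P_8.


order-1 term: (14/3)x^6 - 14x^5 + (70/3)x^4 - (46/3)x^3 + 2x^2 + (10/3)x - 4/3
order-2 term: 14x^5 - 70x^4 + (490/3)x^3 - 198x^2 + (362/3)x - 28
order-3 term: (70/3)x^4 - 140x^3 + 350x^2 - 412x + 566/3
order-4 term: (70/3)x^3 - 140x^2 + (910/3)x - 694/3
order-5 term: 14x^2 - 70x + 280/3
order-6 term: (14/3)x - 14
order-7 term: 2/3
the series for exp(∇) f terminates at order 7
exp(∇) f = (2/3)x^7 + (14/3)x^6 - (64/3)x^4 + (94/3)x^3 + 28x^2 - 50x + 8

the image equals g(x) = (2/3)x^7 + (14/3)x^6 - (64/3)x^4 + (94/3)x^3 + 28x^2 - 50x + 8


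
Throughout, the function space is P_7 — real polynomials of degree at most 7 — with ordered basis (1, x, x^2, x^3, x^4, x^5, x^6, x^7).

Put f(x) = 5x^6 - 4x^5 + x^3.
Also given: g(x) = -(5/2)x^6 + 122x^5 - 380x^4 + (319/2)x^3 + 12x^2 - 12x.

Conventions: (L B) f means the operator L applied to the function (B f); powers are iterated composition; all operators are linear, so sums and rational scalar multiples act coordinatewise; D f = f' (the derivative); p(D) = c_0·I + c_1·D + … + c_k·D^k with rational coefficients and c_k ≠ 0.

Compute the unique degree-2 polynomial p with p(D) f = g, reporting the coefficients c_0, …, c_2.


D^0 f = 5x^6 - 4x^5 + x^3
D^1 f = 30x^5 - 20x^4 + 3x^2
D^2 f = 150x^4 - 80x^3 + 6x
matching coefficients of g against c_0 f + c_1 Df + … from the top degree down determines the c_i
solution: c_0 = -1/2, c_1 = 4, c_2 = -2

c_0 = -1/2, c_1 = 4, c_2 = -2


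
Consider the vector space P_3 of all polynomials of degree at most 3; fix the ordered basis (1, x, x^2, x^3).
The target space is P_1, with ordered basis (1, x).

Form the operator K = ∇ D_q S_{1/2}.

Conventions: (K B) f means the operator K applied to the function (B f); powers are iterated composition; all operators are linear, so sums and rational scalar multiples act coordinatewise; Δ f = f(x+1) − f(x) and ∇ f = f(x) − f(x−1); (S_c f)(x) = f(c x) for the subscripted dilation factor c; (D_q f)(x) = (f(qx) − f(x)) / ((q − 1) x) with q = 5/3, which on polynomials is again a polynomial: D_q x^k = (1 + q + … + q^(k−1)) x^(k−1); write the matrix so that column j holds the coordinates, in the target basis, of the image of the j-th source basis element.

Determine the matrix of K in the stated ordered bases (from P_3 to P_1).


image of 1: 0
image of x: 0
image of x^2: 2/3
image of x^3: (49/36)x - 49/72
each image's coordinates form column j of the matrix

the matrix is [[0, 0, 2/3, -49/72]; [0, 0, 0, 49/36]] (rows listed top to bottom)


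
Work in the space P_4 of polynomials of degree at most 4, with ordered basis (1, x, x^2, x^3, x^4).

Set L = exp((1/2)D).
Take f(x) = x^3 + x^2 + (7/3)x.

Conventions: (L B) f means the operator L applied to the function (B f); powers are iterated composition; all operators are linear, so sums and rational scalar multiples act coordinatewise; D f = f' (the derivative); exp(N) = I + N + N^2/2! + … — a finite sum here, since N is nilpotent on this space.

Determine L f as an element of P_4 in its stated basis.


order-1 term: (3/2)x^2 + x + 7/6
order-2 term: (3/4)x + 1/4
order-3 term: 1/8
the series for exp((1/2)D) f terminates at order 3
exp((1/2)D) f = x^3 + (5/2)x^2 + (49/12)x + 37/24

the result is g(x) = x^3 + (5/2)x^2 + (49/12)x + 37/24


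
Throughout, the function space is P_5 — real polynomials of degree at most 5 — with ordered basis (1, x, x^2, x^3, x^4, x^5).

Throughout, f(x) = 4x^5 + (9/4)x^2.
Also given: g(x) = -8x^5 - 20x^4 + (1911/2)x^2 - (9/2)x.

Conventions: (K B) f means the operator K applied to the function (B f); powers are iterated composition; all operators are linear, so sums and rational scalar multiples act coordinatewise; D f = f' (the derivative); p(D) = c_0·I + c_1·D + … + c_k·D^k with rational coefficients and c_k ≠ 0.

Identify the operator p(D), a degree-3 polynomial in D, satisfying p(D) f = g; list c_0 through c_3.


D^0 f = 4x^5 + (9/4)x^2
D^1 f = 20x^4 + (9/2)x
D^2 f = 80x^3 + 9/2
D^3 f = 240x^2
matching coefficients of g against c_0 f + c_1 Df + … from the top degree down determines the c_i
solution: c_0 = -2, c_1 = -1, c_2 = 0, c_3 = 4

c_0 = -2, c_1 = -1, c_2 = 0, c_3 = 4


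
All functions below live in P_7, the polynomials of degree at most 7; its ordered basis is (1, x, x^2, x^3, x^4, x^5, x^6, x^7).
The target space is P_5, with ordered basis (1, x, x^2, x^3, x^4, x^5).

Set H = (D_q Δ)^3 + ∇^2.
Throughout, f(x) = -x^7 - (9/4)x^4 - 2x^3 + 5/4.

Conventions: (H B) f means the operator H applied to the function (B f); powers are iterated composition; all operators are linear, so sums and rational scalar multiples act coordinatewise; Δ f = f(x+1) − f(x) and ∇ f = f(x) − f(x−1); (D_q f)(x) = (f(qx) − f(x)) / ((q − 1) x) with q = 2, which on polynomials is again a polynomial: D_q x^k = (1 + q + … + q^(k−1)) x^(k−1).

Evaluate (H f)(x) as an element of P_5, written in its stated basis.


g(x) = -42x^5 + 210x^4 - 490x^3 + 603x^2 - 298067x - 394629/2

Δ f = -7x^6 - 21x^5 - 35x^4 - 44x^3 - (81/2)x^2 - 22x - 21/4
D_q Δ f = -441x^5 - 651x^4 - 525x^3 - 308x^2 - (243/2)x - 22
Δ (D_q Δ) f = -2205x^4 - 7014x^3 - 9891x^2 - 7000x - 4093/2
D_q Δ (D_q Δ) f = -33075x^3 - 49098x^2 - 29673x - 7000
Δ (D_q Δ) (D_q Δ) f = -99225x^2 - 197421x - 111846
D_q Δ (D_q Δ) (D_q Δ) f = -297675x - 197421
∇ f = -7x^6 + 21x^5 - 35x^4 + 26x^3 - (27/2)x^2 + 4x - 3/4
∇ ∇ f = -42x^5 + 210x^4 - 490x^3 + 603x^2 - 392x + 213/2
((D_q Δ)^3 + ∇^2) f = -42x^5 + 210x^4 - 490x^3 + 603x^2 - 298067x - 394629/2


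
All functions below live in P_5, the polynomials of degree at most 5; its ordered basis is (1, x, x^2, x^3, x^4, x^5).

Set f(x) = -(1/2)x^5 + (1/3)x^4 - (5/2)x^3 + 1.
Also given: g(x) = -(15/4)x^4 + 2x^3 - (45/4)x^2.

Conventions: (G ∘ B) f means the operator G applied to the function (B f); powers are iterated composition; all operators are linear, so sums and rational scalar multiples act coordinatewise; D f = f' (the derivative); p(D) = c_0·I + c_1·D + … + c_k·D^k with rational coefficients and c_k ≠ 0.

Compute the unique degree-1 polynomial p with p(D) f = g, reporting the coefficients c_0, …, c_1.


c_0 = 0, c_1 = 3/2

D^0 f = -(1/2)x^5 + (1/3)x^4 - (5/2)x^3 + 1
D^1 f = -(5/2)x^4 + (4/3)x^3 - (15/2)x^2
matching coefficients of g against c_0 f + c_1 Df + … from the top degree down determines the c_i
solution: c_0 = 0, c_1 = 3/2


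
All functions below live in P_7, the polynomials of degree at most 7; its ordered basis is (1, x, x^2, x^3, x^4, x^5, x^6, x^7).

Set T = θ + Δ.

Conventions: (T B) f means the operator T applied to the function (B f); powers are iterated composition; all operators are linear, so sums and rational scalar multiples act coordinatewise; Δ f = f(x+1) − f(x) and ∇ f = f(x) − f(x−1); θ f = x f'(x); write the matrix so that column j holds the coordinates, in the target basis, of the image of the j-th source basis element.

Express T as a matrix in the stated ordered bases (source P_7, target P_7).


image of 1: 0
image of x: x + 1
image of x^2: 2x^2 + 2x + 1
image of x^3: 3x^3 + 3x^2 + 3x + 1
image of x^4: 4x^4 + 4x^3 + 6x^2 + 4x + 1
image of x^5: 5x^5 + 5x^4 + 10x^3 + 10x^2 + 5x + 1
image of x^6: 6x^6 + 6x^5 + 15x^4 + 20x^3 + 15x^2 + 6x + 1
image of x^7: 7x^7 + 7x^6 + 21x^5 + 35x^4 + 35x^3 + 21x^2 + 7x + 1
each image's coordinates form column j of the matrix

the matrix is [[0, 1, 1, 1, 1, 1, 1, 1]; [0, 1, 2, 3, 4, 5, 6, 7]; [0, 0, 2, 3, 6, 10, 15, 21]; [0, 0, 0, 3, 4, 10, 20, 35]; [0, 0, 0, 0, 4, 5, 15, 35]; [0, 0, 0, 0, 0, 5, 6, 21]; [0, 0, 0, 0, 0, 0, 6, 7]; [0, 0, 0, 0, 0, 0, 0, 7]] (rows listed top to bottom)


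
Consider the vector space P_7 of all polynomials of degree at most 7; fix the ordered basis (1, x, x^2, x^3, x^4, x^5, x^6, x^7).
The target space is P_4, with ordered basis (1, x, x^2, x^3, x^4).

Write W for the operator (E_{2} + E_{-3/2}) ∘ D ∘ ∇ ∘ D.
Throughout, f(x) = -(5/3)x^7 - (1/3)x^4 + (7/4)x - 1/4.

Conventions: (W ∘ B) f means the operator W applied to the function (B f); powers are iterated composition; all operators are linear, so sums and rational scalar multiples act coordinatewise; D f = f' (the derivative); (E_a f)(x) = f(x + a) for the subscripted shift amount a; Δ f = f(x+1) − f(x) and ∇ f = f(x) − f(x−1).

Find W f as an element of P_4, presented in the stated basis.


the result is g(x) = -700x^4 + 700x^3 - 13475x^2 + 6634x - 67763/8

D f = -(35/3)x^6 - (4/3)x^3 + 7/4
∇ D f = -70x^5 + 175x^4 - (700/3)x^3 + 171x^2 - 66x + 31/3
D ∇ D f = -350x^4 + 700x^3 - 700x^2 + 342x - 66
E_{2} (D ∘ ∇) D f = -350x^4 - 2100x^3 - 4900x^2 - 5258x - 2182
E_{-3/2} (D ∘ ∇) D f = -350x^4 + 2800x^3 - 8575x^2 + 11892x - 50307/8
(E_{2} + E_{-3/2}) (D ∘ ∇) D f = -700x^4 + 700x^3 - 13475x^2 + 6634x - 67763/8


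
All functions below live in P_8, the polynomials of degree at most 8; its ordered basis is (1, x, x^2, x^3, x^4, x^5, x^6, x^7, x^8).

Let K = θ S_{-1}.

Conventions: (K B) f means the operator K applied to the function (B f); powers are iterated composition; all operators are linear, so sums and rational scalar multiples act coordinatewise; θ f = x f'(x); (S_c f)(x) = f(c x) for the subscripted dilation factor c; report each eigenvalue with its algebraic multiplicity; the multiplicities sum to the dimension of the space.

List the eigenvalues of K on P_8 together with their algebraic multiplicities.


λ = -7 (multiplicity 1), λ = -5 (multiplicity 1), λ = -3 (multiplicity 1), λ = -1 (multiplicity 1), λ = 0 (multiplicity 1), λ = 2 (multiplicity 1), λ = 4 (multiplicity 1), λ = 6 (multiplicity 1), λ = 8 (multiplicity 1)

image of 1: 0
image of x: -x
image of x^2: 2x^2
image of x^3: -3x^3
image of x^4: 4x^4
image of x^5: -5x^5
image of x^6: 6x^6
image of x^7: -7x^7
image of x^8: 8x^8
the matrix is upper triangular; its diagonal is (0, -1, 2, -3, 4, -5, 6, -7, 8)
for a triangular matrix the eigenvalues are the diagonal entries, with algebraic multiplicity their repetition count


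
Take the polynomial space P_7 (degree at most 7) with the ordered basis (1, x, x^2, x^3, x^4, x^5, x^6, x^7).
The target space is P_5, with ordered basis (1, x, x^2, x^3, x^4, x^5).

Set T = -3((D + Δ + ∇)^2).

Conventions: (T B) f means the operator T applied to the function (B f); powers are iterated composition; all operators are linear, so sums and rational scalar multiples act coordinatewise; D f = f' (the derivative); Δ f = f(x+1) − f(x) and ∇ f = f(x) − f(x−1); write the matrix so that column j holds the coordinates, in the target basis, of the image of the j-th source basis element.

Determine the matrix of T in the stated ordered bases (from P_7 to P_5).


the matrix is [[0, 0, -54, 0, -144, 0, -456, 0]; [0, 0, 0, -162, 0, -720, 0, -3192]; [0, 0, 0, 0, -324, 0, -2160, 0]; [0, 0, 0, 0, 0, -540, 0, -5040]; [0, 0, 0, 0, 0, 0, -810, 0]; [0, 0, 0, 0, 0, 0, 0, -1134]] (rows listed top to bottom)

image of 1: 0
image of x: 0
image of x^2: -54
image of x^3: -162x
image of x^4: -324x^2 - 144
image of x^5: -540x^3 - 720x
image of x^6: -810x^4 - 2160x^2 - 456
image of x^7: -1134x^5 - 5040x^3 - 3192x
each image's coordinates form column j of the matrix


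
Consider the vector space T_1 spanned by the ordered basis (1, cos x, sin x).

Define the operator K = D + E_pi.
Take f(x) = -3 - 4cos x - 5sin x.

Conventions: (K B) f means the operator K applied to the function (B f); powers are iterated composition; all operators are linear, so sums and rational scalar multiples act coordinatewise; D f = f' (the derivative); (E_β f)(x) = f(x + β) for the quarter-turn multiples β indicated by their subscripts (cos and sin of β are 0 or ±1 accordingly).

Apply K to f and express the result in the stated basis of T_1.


the image equals g(x) = -3 - cos x + 9sin x

D f = -5cos x + 4sin x
E_pi f = -3 + 4cos x + 5sin x
(D + E_pi) f = -3 - cos x + 9sin x


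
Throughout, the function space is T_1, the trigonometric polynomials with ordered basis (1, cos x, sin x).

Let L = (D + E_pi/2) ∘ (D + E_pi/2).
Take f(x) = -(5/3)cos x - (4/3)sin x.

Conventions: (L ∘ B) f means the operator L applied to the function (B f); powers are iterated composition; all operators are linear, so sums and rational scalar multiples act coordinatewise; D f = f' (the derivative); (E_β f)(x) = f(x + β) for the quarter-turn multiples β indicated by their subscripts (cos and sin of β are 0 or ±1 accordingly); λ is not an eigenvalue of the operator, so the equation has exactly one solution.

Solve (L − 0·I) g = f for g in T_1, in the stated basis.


write g with unknown coordinates in the stated basis and equate coefficients in (L − 0·I) g = f
solving from the highest basis element down gives g = (5/12)cos x + (1/3)sin x
check: L g = -(5/3)cos x - (4/3)sin x
so L g − 0·g = -(5/3)cos x - (4/3)sin x = f ✓

g(x) = (5/12)cos x + (1/3)sin x


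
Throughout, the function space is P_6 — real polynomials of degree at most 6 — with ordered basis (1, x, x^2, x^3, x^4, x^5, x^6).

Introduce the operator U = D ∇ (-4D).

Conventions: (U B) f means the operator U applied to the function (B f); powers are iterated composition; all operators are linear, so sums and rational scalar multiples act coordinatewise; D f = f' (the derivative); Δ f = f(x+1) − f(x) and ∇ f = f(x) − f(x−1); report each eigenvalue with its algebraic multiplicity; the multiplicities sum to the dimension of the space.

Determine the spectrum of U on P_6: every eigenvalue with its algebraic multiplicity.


image of 1: 0
image of x: 0
image of x^2: 0
image of x^3: -24
image of x^4: -96x + 48
image of x^5: -240x^2 + 240x - 80
image of x^6: -480x^3 + 720x^2 - 480x + 120
the matrix is upper triangular; its diagonal is (0, 0, 0, 0, 0, 0, 0)
for a triangular matrix the eigenvalues are the diagonal entries, with algebraic multiplicity their repetition count

λ = 0 (multiplicity 7)


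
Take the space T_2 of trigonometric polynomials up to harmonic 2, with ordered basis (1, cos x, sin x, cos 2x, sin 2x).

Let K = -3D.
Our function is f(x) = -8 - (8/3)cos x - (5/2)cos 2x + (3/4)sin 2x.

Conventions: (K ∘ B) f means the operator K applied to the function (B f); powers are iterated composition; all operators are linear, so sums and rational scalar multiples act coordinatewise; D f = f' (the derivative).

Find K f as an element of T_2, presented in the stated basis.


D f = (8/3)sin x + (3/2)cos 2x + 5sin 2x
(-3D) f = -8sin x - (9/2)cos 2x - 15sin 2x

the image equals g(x) = -8sin x - (9/2)cos 2x - 15sin 2x


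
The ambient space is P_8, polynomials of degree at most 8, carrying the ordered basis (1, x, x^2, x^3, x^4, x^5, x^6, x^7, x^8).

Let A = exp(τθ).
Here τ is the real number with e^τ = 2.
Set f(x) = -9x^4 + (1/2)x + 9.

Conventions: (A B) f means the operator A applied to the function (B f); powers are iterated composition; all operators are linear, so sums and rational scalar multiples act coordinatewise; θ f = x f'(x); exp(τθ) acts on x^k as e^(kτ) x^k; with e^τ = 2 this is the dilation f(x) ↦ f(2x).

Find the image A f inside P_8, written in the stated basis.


the result is g(x) = -144x^4 + x + 9

exp(τθ) x^k = e^(kτ) x^k; with e^τ = 2 this sends x^k to 2^k x^k
x ↦ 2 x
x^4 ↦ 16 x^4
applying this coordinatewise to f: exp(τθ) f = -144x^4 + x + 9


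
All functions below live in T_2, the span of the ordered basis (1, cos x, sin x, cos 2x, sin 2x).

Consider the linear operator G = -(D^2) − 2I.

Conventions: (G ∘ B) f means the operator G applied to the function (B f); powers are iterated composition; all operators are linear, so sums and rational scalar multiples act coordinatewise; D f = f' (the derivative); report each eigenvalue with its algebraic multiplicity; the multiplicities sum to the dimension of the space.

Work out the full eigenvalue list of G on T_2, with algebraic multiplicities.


image of 1: -2
image of cos x: -cos x
image of sin x: -sin x
image of cos 2x: 2cos 2x
image of sin 2x: 2sin 2x
the matrix is diagonal; its diagonal is (-2, -1, -1, 2, 2)
for a triangular matrix the eigenvalues are the diagonal entries, with algebraic multiplicity their repetition count

λ = -2 (multiplicity 1), λ = -1 (multiplicity 2), λ = 2 (multiplicity 2)


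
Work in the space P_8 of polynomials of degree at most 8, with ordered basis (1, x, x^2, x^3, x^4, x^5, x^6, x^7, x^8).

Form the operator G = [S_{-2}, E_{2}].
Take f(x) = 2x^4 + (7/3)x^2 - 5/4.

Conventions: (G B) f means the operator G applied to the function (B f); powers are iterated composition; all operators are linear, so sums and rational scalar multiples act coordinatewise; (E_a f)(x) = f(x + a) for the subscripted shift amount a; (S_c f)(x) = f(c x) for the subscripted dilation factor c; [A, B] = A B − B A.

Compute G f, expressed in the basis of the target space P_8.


g(x) = -384x^3 - 576x^2 - 1208x - 508

E_{2} f = 2x^4 + 16x^3 + (151/3)x^2 + (220/3)x + 481/12
S_{-2} E_{2} f = 32x^4 - 128x^3 + (604/3)x^2 - (440/3)x + 481/12
S_{-2} f = 32x^4 + (28/3)x^2 - 5/4
E_{2} S_{-2} f = 32x^4 + 256x^3 + (2332/3)x^2 + (3184/3)x + 6577/12
[S_{-2}, E_{2}] f = -384x^3 - 576x^2 - 1208x - 508


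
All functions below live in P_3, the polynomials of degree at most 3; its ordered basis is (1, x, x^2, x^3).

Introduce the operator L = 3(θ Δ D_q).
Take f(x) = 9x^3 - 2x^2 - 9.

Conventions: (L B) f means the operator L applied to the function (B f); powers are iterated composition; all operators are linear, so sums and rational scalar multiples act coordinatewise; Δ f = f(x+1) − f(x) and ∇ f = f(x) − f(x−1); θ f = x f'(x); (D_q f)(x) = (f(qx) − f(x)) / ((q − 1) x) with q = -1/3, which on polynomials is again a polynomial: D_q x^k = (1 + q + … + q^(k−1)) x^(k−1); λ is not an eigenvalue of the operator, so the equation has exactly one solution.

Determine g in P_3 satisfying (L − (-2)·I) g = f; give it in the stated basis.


g(x) = (9/2)x^3 - x^2 - (21/2)x - 9/2

write g with unknown coordinates in the stated basis and equate coefficients in (L − (-2)·I) g = f
solving from the highest basis element down gives g = (9/2)x^3 - x^2 - (21/2)x - 9/2
check: L g = 21x
so L g − (-2)·g = 9x^3 - 2x^2 - 9 = f ✓


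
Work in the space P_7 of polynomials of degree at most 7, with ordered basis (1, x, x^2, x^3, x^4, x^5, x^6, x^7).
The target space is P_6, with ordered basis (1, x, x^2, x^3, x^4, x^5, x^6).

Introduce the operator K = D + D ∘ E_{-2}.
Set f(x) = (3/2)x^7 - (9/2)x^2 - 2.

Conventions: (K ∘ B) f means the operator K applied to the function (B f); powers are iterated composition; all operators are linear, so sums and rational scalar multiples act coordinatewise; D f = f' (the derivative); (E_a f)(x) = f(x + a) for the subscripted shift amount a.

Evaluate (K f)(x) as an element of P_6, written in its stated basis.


the image equals g(x) = 21x^6 - 126x^5 + 630x^4 - 1680x^3 + 2520x^2 - 2034x + 690

D f = (21/2)x^6 - 9x
E_{-2} f = (3/2)x^7 - 21x^6 + 126x^5 - 420x^4 + 840x^3 - (2025/2)x^2 + 690x - 212
D E_{-2} f = (21/2)x^6 - 126x^5 + 630x^4 - 1680x^3 + 2520x^2 - 2025x + 690
(D + D ∘ E_{-2}) f = 21x^6 - 126x^5 + 630x^4 - 1680x^3 + 2520x^2 - 2034x + 690


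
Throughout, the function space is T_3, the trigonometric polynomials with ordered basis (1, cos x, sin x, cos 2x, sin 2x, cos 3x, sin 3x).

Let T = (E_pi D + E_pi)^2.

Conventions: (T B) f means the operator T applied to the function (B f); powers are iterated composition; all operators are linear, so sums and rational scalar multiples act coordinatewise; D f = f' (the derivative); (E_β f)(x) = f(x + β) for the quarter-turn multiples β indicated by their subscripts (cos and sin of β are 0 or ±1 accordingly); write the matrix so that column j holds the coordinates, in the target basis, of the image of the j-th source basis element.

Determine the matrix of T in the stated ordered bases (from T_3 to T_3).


the matrix is [[1, 0, 0, 0, 0, 0, 0]; [0, 0, 2, 0, 0, 0, 0]; [0, -2, 0, 0, 0, 0, 0]; [0, 0, 0, -3, 4, 0, 0]; [0, 0, 0, -4, -3, 0, 0]; [0, 0, 0, 0, 0, -8, 6]; [0, 0, 0, 0, 0, -6, -8]] (rows listed top to bottom)

image of 1: 1
image of cos x: -2sin x
image of sin x: 2cos x
image of cos 2x: -3cos 2x - 4sin 2x
image of sin 2x: 4cos 2x - 3sin 2x
image of cos 3x: -8cos 3x - 6sin 3x
image of sin 3x: 6cos 3x - 8sin 3x
each image's coordinates form column j of the matrix


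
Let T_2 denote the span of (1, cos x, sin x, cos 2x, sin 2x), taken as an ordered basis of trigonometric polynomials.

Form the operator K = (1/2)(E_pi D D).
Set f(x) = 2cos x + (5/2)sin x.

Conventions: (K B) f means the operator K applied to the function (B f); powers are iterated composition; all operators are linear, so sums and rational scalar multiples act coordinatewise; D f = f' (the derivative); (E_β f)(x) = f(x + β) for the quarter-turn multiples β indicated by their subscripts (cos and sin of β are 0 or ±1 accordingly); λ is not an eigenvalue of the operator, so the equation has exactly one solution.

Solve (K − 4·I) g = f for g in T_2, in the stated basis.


write g with unknown coordinates in the stated basis and equate coefficients in (K − 4·I) g = f
solving from the highest basis element down gives g = -(4/7)cos x - (5/7)sin x
check: K g = -(2/7)cos x - (5/14)sin x
so K g − 4·g = 2cos x + (5/2)sin x = f ✓

g(x) = -(4/7)cos x - (5/7)sin x


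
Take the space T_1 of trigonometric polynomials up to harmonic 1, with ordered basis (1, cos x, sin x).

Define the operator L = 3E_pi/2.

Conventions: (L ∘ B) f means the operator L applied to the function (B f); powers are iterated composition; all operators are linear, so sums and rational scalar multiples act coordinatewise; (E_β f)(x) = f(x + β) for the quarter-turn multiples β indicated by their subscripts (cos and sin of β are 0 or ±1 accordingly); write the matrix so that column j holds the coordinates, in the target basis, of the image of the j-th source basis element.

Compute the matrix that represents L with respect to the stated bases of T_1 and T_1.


the matrix is [[3, 0, 0]; [0, 0, 3]; [0, -3, 0]] (rows listed top to bottom)

image of 1: 3
image of cos x: -3sin x
image of sin x: 3cos x
each image's coordinates form column j of the matrix


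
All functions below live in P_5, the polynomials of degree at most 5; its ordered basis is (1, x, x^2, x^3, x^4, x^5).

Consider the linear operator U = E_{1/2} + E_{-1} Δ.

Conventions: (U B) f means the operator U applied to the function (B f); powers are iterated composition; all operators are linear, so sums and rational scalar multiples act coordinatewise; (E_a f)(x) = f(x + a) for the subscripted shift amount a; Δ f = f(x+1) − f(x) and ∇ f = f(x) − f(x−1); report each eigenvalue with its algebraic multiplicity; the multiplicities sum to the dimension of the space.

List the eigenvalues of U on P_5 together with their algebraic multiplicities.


image of 1: 1
image of x: x + 3/2
image of x^2: x^2 + 3x - 3/4
image of x^3: x^3 + (9/2)x^2 - (9/4)x + 9/8
image of x^4: x^4 + 6x^3 - (9/2)x^2 + (9/2)x - 15/16
image of x^5: x^5 + (15/2)x^4 - (15/2)x^3 + (45/4)x^2 - (75/16)x + 33/32
the matrix is upper triangular; its diagonal is (1, 1, 1, 1, 1, 1)
for a triangular matrix the eigenvalues are the diagonal entries, with algebraic multiplicity their repetition count

λ = 1 (multiplicity 6)


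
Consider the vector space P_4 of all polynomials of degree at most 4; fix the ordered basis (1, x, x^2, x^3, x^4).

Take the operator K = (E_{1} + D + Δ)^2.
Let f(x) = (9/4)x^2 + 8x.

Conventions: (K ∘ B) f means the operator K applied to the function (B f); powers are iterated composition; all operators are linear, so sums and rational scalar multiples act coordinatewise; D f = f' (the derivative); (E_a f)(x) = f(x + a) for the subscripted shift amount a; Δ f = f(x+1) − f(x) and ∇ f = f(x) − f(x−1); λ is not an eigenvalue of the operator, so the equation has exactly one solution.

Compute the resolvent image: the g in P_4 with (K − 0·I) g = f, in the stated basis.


write g with unknown coordinates in the stated basis and equate coefficients in (K − 0·I) g = f
solving from the highest basis element down gives g = (9/4)x^2 - 19x + 129/2
check: K g = (9/4)x^2 + 8x
so K g − 0·g = (9/4)x^2 + 8x = f ✓

the image equals g(x) = (9/4)x^2 - 19x + 129/2
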